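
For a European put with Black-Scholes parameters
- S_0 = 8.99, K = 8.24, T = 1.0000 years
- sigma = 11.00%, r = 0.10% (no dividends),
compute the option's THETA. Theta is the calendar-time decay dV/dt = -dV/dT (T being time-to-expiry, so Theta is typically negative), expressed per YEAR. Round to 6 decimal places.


Answer: Theta = -0.134870

Derivation:
d1 = 0.8560227687; d2 = 0.7460227687
phi(d1) = 0.2765604037; exp(-qT) = 1.0000000000; exp(-rT) = 0.9990004998
Theta = -S*exp(-qT)*phi(d1)*sigma/(2*sqrt(T)) + r*K*exp(-rT)*N(-d2) - q*S*exp(-qT)*N(-d1)
N(-d1) = 0.1959925927; N(-d2) = 0.2278268305; sqrt(T) = 1.0000000000
Term 1 = -8.9900 * 1.0000000000 * 0.2765604037 * 0.1100 / (2 * 1.0000000000) = -0.1367452916
Term 2 = 0.0010 * 8.2400 * 0.9990004998 * 0.2278268305 = 0.0018754167
Term 3 = 0 (no dividend yield, q = 0)
Theta = -0.1367452916 + (0.0018754167) + (0.0000000000) = -0.134870


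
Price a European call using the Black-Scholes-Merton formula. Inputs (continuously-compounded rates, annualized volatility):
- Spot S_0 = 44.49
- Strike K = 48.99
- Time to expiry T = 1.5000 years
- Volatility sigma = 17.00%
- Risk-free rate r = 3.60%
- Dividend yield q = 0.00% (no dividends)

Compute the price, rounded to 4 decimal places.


d1 = (ln(S/K) + (r - q + 0.5*sigma^2) * T) / (sigma * sqrt(T)) = -0.09930880
d2 = d1 - sigma * sqrt(T) = -0.30751543
exp(-rT) = 0.94743211; exp(-qT) = 1.00000000
C = S_0 * exp(-qT) * N(d1) - K * exp(-rT) * N(d2)
N(d1) = 0.46044654; N(d2) = 0.37922554
C = 44.4900 * 1.00000000 * 0.46044654 - 48.9900 * 0.94743211 * 0.37922554 = 2.8836

Answer: Price = 2.8836


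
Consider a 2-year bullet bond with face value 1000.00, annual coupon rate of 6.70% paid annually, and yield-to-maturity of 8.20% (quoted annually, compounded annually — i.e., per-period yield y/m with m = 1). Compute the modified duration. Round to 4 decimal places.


Answer: Modified duration = 1.7896

Derivation:
Coupon per period c = face * coupon_rate / m = 67.000000
Periods per year m = 1; per-period yield y/m = 0.082000
Number of cashflows N = 2
Cashflows (t years, CF_t, discount factor 1/(1+y/m)^(m*t), PV):
  t = 1.0000: CF_t = 67.000000, DF = 0.924214, PV = 61.922366
  t = 2.0000: CF_t = 1067.000000, DF = 0.854172, PV = 911.401833
Price P = sum_t PV_t = 973.324199
First compute Macaulay numerator sum_t t * PV_t:
  t * PV_t at t = 1.0000: 61.922366
  t * PV_t at t = 2.0000: 1822.803667
Macaulay duration D = 1884.726033 / 973.324199 = 1.936381
Modified duration = D / (1 + y/m) = 1.936381 / (1 + 0.082000) = 1.789631


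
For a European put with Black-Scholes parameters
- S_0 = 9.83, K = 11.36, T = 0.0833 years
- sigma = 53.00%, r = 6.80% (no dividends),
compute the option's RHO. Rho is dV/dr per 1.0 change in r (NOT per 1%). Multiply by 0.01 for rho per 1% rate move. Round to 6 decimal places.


Answer: Rho = -0.788250

Derivation:
d1 = -0.8321756466; d2 = -0.9851428653
phi(d1) = 0.2821837889; exp(-qT) = 1.0000000000; exp(-rT) = 0.9943516125
N(-d2) = 0.8377230498
Rho = -K*T*exp(-rT)*N(-d2) = -11.3600 * 0.0833 * 0.9943516125 * 0.8377230498 = -0.788250


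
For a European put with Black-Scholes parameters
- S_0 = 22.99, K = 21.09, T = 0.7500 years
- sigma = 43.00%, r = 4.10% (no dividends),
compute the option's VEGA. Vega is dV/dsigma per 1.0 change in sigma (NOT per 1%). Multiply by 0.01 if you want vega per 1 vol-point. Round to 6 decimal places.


d1 = 0.5004092003; d2 = 0.1280182767
phi(d1) = 0.3519932720; exp(-qT) = 1.0000000000; exp(-rT) = 0.9697179723
Vega = S * exp(-qT) * phi(d1) * sqrt(T) = 22.9900 * 1.0000000000 * 0.3519932720 * 0.8660254038 = 7.008159

Answer: Vega = 7.008159


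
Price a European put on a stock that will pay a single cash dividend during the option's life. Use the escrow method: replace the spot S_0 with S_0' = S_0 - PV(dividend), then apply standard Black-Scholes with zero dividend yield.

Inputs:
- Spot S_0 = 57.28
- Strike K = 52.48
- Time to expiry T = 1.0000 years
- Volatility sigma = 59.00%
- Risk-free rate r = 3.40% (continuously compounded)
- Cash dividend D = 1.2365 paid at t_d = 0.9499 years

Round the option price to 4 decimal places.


PV(D) = D * exp(-r * t_d) = 1.2365 * 0.96821937 = 1.19720325
S_0' = S_0 - PV(D) = 57.2800 - 1.19720325 = 56.08279675
d1 = (ln(S_0'/K) + (r + sigma^2/2)*T) / (sigma*sqrt(T)) = 0.46516435
d2 = d1 - sigma*sqrt(T) = -0.12483565
exp(-rT) = 0.96657150
N(-d1) = 0.32090688; N(-d2) = 0.54967317
P = K * exp(-rT) * N(-d2) - S_0' * N(-d1) = 52.4800 * 0.96657150 * 0.54967317 - 56.08279675 * 0.32090688 = 9.8852

Answer: Price = 9.8852


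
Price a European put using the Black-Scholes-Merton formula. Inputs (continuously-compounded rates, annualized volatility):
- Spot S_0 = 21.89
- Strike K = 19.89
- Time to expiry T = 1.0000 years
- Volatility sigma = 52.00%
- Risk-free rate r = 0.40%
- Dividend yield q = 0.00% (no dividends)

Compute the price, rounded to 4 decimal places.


Answer: Price = 3.3142

Derivation:
d1 = (ln(S/K) + (r - q + 0.5*sigma^2) * T) / (sigma * sqrt(T)) = 0.45194773
d2 = d1 - sigma * sqrt(T) = -0.06805227
exp(-rT) = 0.99600799; exp(-qT) = 1.00000000
P = K * exp(-rT) * N(-d2) - S_0 * exp(-qT) * N(-d1)
N(-d1) = 0.32565332; N(-d2) = 0.52712799
P = 19.8900 * 0.99600799 * 0.52712799 - 21.8900 * 1.00000000 * 0.32565332 = 3.3142


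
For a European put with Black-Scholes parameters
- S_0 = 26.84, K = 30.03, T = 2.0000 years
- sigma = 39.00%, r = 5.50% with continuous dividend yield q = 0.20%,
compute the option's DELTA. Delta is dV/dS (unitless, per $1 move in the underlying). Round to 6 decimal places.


d1 = 0.2643426780; d2 = -0.2872006114
phi(d1) = 0.3852445086; exp(-qT) = 0.9960079893; exp(-rT) = 0.8958341353
N(-d1) = 0.3957579386
Delta = -exp(-qT) * N(-d1) = -0.9960079893 * 0.3957579386 = -0.394178

Answer: Delta = -0.394178


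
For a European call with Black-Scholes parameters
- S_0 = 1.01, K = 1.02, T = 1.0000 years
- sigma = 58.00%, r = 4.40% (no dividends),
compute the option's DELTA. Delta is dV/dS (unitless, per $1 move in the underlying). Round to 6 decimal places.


Answer: Delta = 0.636409

Derivation:
d1 = 0.3488753510; d2 = -0.2311246490
phi(d1) = 0.3753878434; exp(-qT) = 1.0000000000; exp(-rT) = 0.9569539575
N(d1) = 0.6364085545
Delta = exp(-qT) * N(d1) = 1.0000000000 * 0.6364085545 = 0.636409


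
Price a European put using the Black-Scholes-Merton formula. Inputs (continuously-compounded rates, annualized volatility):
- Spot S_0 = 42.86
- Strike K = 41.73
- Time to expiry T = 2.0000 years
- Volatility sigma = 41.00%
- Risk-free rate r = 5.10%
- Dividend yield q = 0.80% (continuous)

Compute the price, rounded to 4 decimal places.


Answer: Price = 7.0276

Derivation:
d1 = (ln(S/K) + (r - q + 0.5*sigma^2) * T) / (sigma * sqrt(T)) = 0.48431416
d2 = d1 - sigma * sqrt(T) = -0.09551340
exp(-rT) = 0.90302955; exp(-qT) = 0.98412732
P = K * exp(-rT) * N(-d2) - S_0 * exp(-qT) * N(-d1)
N(-d1) = 0.31408147; N(-d2) = 0.53804648
P = 41.7300 * 0.90302955 * 0.53804648 - 42.8600 * 0.98412732 * 0.31408147 = 7.0276


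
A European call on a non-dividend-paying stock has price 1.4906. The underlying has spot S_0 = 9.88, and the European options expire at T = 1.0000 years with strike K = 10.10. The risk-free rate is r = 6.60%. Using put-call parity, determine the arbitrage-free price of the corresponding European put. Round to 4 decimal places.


Put-call parity: C - P = S_0 * exp(-qT) - K * exp(-rT).
S_0 * exp(-qT) = 9.8800 * 1.00000000 = 9.88000000
K * exp(-rT) = 10.1000 * 0.93613086 = 9.45492173
P = C - S*exp(-qT) + K*exp(-rT)
P = 1.4906 - 9.88000000 + 9.45492173 = 1.0655

Answer: Put price = 1.0655


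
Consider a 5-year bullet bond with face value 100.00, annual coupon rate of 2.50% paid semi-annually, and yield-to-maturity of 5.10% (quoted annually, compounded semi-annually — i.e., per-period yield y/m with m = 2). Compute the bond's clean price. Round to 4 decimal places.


Answer: Price = 88.6517

Derivation:
Coupon per period c = face * coupon_rate / m = 1.250000
Periods per year m = 2; per-period yield y/m = 0.025500
Number of cashflows N = 10
Cashflows (t years, CF_t, discount factor 1/(1+y/m)^(m*t), PV):
  t = 0.5000: CF_t = 1.250000, DF = 0.975134, PV = 1.218918
  t = 1.0000: CF_t = 1.250000, DF = 0.950886, PV = 1.188608
  t = 1.5000: CF_t = 1.250000, DF = 0.927242, PV = 1.159052
  t = 2.0000: CF_t = 1.250000, DF = 0.904185, PV = 1.130231
  t = 2.5000: CF_t = 1.250000, DF = 0.881702, PV = 1.102127
  t = 3.0000: CF_t = 1.250000, DF = 0.859777, PV = 1.074722
  t = 3.5000: CF_t = 1.250000, DF = 0.838398, PV = 1.047998
  t = 4.0000: CF_t = 1.250000, DF = 0.817551, PV = 1.021938
  t = 4.5000: CF_t = 1.250000, DF = 0.797222, PV = 0.996527
  t = 5.0000: CF_t = 101.250000, DF = 0.777398, PV = 78.711536
Price P = sum_t PV_t = 88.651657


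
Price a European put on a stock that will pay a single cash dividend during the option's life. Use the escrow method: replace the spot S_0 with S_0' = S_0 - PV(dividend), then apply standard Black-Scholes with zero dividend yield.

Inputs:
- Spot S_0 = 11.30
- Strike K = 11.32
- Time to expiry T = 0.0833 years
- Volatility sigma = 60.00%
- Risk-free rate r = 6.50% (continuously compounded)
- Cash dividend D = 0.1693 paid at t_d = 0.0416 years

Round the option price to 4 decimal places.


Answer: Price = 0.8380

Derivation:
PV(D) = D * exp(-r * t_d) = 0.1693 * 0.99729965 = 0.16884283
S_0' = S_0 - PV(D) = 11.3000 - 0.16884283 = 11.13115717
d1 = (ln(S_0'/K) + (r + sigma^2/2)*T) / (sigma*sqrt(T)) = 0.02070536
d2 = d1 - sigma*sqrt(T) = -0.15246508
exp(-rT) = 0.99460013
N(-d1) = 0.49174035; N(-d2) = 0.56058993
P = K * exp(-rT) * N(-d2) - S_0' * N(-d1) = 11.3200 * 0.99460013 * 0.56058993 - 11.13115717 * 0.49174035 = 0.8380


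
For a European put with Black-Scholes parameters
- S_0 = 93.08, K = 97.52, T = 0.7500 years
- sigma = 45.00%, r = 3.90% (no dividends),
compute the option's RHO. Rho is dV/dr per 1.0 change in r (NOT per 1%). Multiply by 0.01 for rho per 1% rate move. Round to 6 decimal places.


Answer: Rho = -42.234779

Derivation:
d1 = 0.1503403506; d2 = -0.2393710811
phi(d1) = 0.3944591694; exp(-qT) = 1.0000000000; exp(-rT) = 0.9711736407
N(-d2) = 0.5945910739
Rho = -K*T*exp(-rT)*N(-d2) = -97.5200 * 0.7500 * 0.9711736407 * 0.5945910739 = -42.234779


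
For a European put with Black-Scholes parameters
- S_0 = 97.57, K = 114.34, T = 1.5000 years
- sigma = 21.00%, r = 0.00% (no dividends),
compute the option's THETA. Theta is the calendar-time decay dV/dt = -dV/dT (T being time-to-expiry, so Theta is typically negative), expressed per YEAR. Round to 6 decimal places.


d1 = -0.4880759820; d2 = -0.7452724050
phi(d1) = 0.3541454356; exp(-qT) = 1.0000000000; exp(-rT) = 1.0000000000
Theta = -S*exp(-qT)*phi(d1)*sigma/(2*sqrt(T)) + r*K*exp(-rT)*N(-d2) - q*S*exp(-qT)*N(-d1)
N(-d1) = 0.6872519886; N(-d2) = 0.7719464702; sqrt(T) = 1.2247448714
Term 1 = -97.5700 * 1.0000000000 * 0.3541454356 * 0.2100 / (2 * 1.2247448714) = -2.9623858410
Term 2 = 0.0000 * 114.3400 * 1.0000000000 * 0.7719464702 = 0.0000000000
Term 3 = 0 (no dividend yield, q = 0)
Theta = -2.9623858410 + (0.0000000000) + (0.0000000000) = -2.962386

Answer: Theta = -2.962386


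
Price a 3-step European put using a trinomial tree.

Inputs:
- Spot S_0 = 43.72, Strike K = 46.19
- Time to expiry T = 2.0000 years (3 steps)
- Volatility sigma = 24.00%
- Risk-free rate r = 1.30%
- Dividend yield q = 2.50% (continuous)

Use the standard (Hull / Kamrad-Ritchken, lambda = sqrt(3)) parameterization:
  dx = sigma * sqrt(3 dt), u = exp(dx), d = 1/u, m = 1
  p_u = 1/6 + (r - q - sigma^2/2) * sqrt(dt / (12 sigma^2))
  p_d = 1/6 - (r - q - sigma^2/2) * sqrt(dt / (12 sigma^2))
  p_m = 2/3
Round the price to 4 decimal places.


Answer: Price = V(0,0) = 7.5077

Derivation:
dt = T/N = 0.666667; dx = sigma*sqrt(3*dt) = 0.339411
u = exp(dx) = 1.404121; d = 1/u = 0.712189
p_u = 0.126597, p_m = 0.666667, p_d = 0.206736
Discount per step: exp(-r*dt) = 0.991371
Stock lattice S(k, j) with j the centered position index:
  k=0: S(0,+0) = 43.7200
  k=1: S(1,-1) = 31.1369; S(1,+0) = 43.7200; S(1,+1) = 61.3882
  k=2: S(2,-2) = 22.1754; S(2,-1) = 31.1369; S(2,+0) = 43.7200; S(2,+1) = 61.3882; S(2,+2) = 86.1964
  k=3: S(3,-3) = 15.7931; S(3,-2) = 22.1754; S(3,-1) = 31.1369; S(3,+0) = 43.7200; S(3,+1) = 61.3882; S(3,+2) = 86.1964; S(3,+3) = 121.0301
Terminal payoffs V(N, j) = max(K - S_T, 0):
  V(3,-3) = 30.396920; V(3,-2) = 24.014609; V(3,-1) = 15.053075; V(3,+0) = 2.470000; V(3,+1) = 0.000000; V(3,+2) = 0.000000; V(3,+3) = 0.000000
Backward induction: V(k, j) = exp(-r*dt) * [p_u * V(k+1, j+1) + p_m * V(k+1, j) + p_d * V(k+1, j-1)]
  V(2,-2) = exp(-r*dt) * [p_u*15.053075 + p_m*24.014609 + p_d*30.396920] = 23.990734
  V(2,-1) = exp(-r*dt) * [p_u*2.470000 + p_m*15.053075 + p_d*24.014609] = 15.180627
  V(2,+0) = exp(-r*dt) * [p_u*0.000000 + p_m*2.470000 + p_d*15.053075] = 4.717616
  V(2,+1) = exp(-r*dt) * [p_u*0.000000 + p_m*0.000000 + p_d*2.470000] = 0.506232
  V(2,+2) = exp(-r*dt) * [p_u*0.000000 + p_m*0.000000 + p_d*0.000000] = 0.000000
  V(1,-1) = exp(-r*dt) * [p_u*4.717616 + p_m*15.180627 + p_d*23.990734] = 15.542121
  V(1,+0) = exp(-r*dt) * [p_u*0.506232 + p_m*4.717616 + p_d*15.180627] = 6.292774
  V(1,+1) = exp(-r*dt) * [p_u*0.000000 + p_m*0.506232 + p_d*4.717616] = 1.301461
  V(0,+0) = exp(-r*dt) * [p_u*1.301461 + p_m*6.292774 + p_d*15.542121] = 7.507711


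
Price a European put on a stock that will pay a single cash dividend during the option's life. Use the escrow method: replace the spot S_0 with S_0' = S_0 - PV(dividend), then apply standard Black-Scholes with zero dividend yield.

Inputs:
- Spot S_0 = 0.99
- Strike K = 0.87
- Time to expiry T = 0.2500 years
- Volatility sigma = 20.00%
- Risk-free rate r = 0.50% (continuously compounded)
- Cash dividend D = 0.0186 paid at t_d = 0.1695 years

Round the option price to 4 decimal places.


PV(D) = D * exp(-r * t_d) = 0.0186 * 0.99915286 = 0.01858424
S_0' = S_0 - PV(D) = 0.9900 - 0.01858424 = 0.97141576
d1 = (ln(S_0'/K) + (r + sigma^2/2)*T) / (sigma*sqrt(T)) = 1.16511339
d2 = d1 - sigma*sqrt(T) = 1.06511339
exp(-rT) = 0.99875078
N(-d1) = 0.12198655; N(-d2) = 0.14341231
P = K * exp(-rT) * N(-d2) - S_0' * N(-d1) = 0.8700 * 0.99875078 * 0.14341231 - 0.97141576 * 0.12198655 = 0.0061

Answer: Price = 0.0061


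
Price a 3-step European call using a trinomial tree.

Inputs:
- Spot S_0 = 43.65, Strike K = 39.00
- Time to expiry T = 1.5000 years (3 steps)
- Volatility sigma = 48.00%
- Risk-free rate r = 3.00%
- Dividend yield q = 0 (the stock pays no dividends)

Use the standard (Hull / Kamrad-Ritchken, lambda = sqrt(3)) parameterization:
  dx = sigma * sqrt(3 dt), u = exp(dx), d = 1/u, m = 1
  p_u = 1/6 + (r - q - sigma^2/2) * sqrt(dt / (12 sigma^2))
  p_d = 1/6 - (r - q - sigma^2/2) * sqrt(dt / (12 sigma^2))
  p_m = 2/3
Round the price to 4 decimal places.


Answer: Price = V(0,0) = 12.5498

Derivation:
dt = T/N = 0.500000; dx = sigma*sqrt(3*dt) = 0.587878
u = exp(dx) = 1.800164; d = 1/u = 0.555505
p_u = 0.130435, p_m = 0.666667, p_d = 0.202899
Discount per step: exp(-r*dt) = 0.985112
Stock lattice S(k, j) with j the centered position index:
  k=0: S(0,+0) = 43.6500
  k=1: S(1,-1) = 24.2478; S(1,+0) = 43.6500; S(1,+1) = 78.5771
  k=2: S(2,-2) = 13.4698; S(2,-1) = 24.2478; S(2,+0) = 43.6500; S(2,+1) = 78.5771; S(2,+2) = 141.4517
  k=3: S(3,-3) = 7.4825; S(3,-2) = 13.4698; S(3,-1) = 24.2478; S(3,+0) = 43.6500; S(3,+1) = 78.5771; S(3,+2) = 141.4517; S(3,+3) = 254.6362
Terminal payoffs V(N, j) = max(S_T - K, 0):
  V(3,-3) = 0.000000; V(3,-2) = 0.000000; V(3,-1) = 0.000000; V(3,+0) = 4.650000; V(3,+1) = 39.577140; V(3,+2) = 102.451706; V(3,+3) = 215.636209
Backward induction: V(k, j) = exp(-r*dt) * [p_u * V(k+1, j+1) + p_m * V(k+1, j) + p_d * V(k+1, j-1)]
  V(2,-2) = exp(-r*dt) * [p_u*0.000000 + p_m*0.000000 + p_d*0.000000] = 0.000000
  V(2,-1) = exp(-r*dt) * [p_u*4.650000 + p_m*0.000000 + p_d*0.000000] = 0.597491
  V(2,+0) = exp(-r*dt) * [p_u*39.577140 + p_m*4.650000 + p_d*0.000000] = 8.139221
  V(2,+1) = exp(-r*dt) * [p_u*102.451706 + p_m*39.577140 + p_d*4.650000] = 40.085672
  V(2,+2) = exp(-r*dt) * [p_u*215.636209 + p_m*102.451706 + p_d*39.577140] = 102.902544
  V(1,-1) = exp(-r*dt) * [p_u*8.139221 + p_m*0.597491 + p_d*0.000000] = 1.438228
  V(1,+0) = exp(-r*dt) * [p_u*40.085672 + p_m*8.139221 + p_d*0.597491] = 10.615505
  V(1,+1) = exp(-r*dt) * [p_u*102.902544 + p_m*40.085672 + p_d*8.139221] = 41.174994
  V(0,+0) = exp(-r*dt) * [p_u*41.174994 + p_m*10.615505 + p_d*1.438228] = 12.549797


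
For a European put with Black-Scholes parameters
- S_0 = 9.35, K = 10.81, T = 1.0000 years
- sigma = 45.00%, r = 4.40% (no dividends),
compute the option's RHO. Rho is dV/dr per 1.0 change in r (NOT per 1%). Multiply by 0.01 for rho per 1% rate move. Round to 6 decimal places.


d1 = 0.0003438037; d2 = -0.4496561963
phi(d1) = 0.3989422568; exp(-qT) = 1.0000000000; exp(-rT) = 0.9569539575
N(-d2) = 0.6735208196
Rho = -K*T*exp(-rT)*N(-d2) = -10.8100 * 1.0000 * 0.9569539575 * 0.6735208196 = -6.967352

Answer: Rho = -6.967352


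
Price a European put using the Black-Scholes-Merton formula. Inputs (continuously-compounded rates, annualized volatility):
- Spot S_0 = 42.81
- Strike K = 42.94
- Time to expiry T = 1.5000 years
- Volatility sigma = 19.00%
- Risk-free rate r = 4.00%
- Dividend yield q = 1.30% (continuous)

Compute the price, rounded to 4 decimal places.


d1 = (ln(S/K) + (r - q + 0.5*sigma^2) * T) / (sigma * sqrt(T)) = 0.27736358
d2 = d1 - sigma * sqrt(T) = 0.04466205
exp(-rT) = 0.94176453; exp(-qT) = 0.98068890
P = K * exp(-rT) * N(-d2) - S_0 * exp(-qT) * N(-d1)
N(-d1) = 0.39075047; N(-d2) = 0.48218834
P = 42.9400 * 0.94176453 * 0.48218834 - 42.8100 * 0.98068890 * 0.39075047 = 3.0944

Answer: Price = 3.0944


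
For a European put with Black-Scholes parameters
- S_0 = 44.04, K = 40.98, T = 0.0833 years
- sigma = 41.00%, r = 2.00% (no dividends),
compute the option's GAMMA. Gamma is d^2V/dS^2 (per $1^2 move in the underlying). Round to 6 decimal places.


d1 = 0.6818169438; d2 = 0.5634838124
phi(d1) = 0.3162014699; exp(-qT) = 1.0000000000; exp(-rT) = 0.9983353870
Gamma = exp(-qT) * phi(d1) / (S * sigma * sqrt(T)) = 1.0000000000 * 0.3162014699 / (44.0400 * 0.4100 * 0.2886173938) = 0.060675

Answer: Gamma = 0.060675


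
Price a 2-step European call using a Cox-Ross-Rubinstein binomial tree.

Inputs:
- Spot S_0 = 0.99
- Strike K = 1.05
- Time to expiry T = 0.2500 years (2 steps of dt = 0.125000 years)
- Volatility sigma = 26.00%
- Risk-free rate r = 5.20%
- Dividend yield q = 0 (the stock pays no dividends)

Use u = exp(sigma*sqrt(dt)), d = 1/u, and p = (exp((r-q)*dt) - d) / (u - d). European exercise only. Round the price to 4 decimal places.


dt = T/N = 0.125000
u = exp(sigma*sqrt(dt)) = 1.096281; d = 1/u = 0.912175
p = (exp((r-q)*dt) - d) / (u - d) = 0.512456
Discount per step: exp(-r*dt) = 0.993521
Stock lattice S(k, i) with i counting down-moves:
  k=0: S(0,0) = 0.9900
  k=1: S(1,0) = 1.0853; S(1,1) = 0.9031
  k=2: S(2,0) = 1.1898; S(2,1) = 0.9900; S(2,2) = 0.8237
Terminal payoffs V(N, i) = max(S_T - K, 0):
  V(2,0) = 0.139815; V(2,1) = 0.000000; V(2,2) = 0.000000
Backward induction: V(k, i) = exp(-r*dt) * [p * V(k+1, i) + (1-p) * V(k+1, i+1)].
  V(1,0) = exp(-r*dt) * [p*0.139815 + (1-p)*0.000000] = 0.071185
  V(1,1) = exp(-r*dt) * [p*0.000000 + (1-p)*0.000000] = 0.000000
  V(0,0) = exp(-r*dt) * [p*0.071185 + (1-p)*0.000000] = 0.036243

Answer: Price = V(0,0) = 0.0362


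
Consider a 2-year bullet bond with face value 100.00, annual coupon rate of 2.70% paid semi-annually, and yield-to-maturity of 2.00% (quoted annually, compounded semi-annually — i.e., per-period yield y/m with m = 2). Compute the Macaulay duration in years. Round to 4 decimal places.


Coupon per period c = face * coupon_rate / m = 1.350000
Periods per year m = 2; per-period yield y/m = 0.010000
Number of cashflows N = 4
Cashflows (t years, CF_t, discount factor 1/(1+y/m)^(m*t), PV):
  t = 0.5000: CF_t = 1.350000, DF = 0.990099, PV = 1.336634
  t = 1.0000: CF_t = 1.350000, DF = 0.980296, PV = 1.323400
  t = 1.5000: CF_t = 1.350000, DF = 0.970590, PV = 1.310297
  t = 2.0000: CF_t = 101.350000, DF = 0.960980, PV = 97.395358
Price P = sum_t PV_t = 101.365688
Macaulay numerator sum_t t * PV_t:
  t * PV_t at t = 0.5000: 0.668317
  t * PV_t at t = 1.0000: 1.323400
  t * PV_t at t = 1.5000: 1.965445
  t * PV_t at t = 2.0000: 194.790716
Macaulay duration D = (sum_t t * PV_t) / P = 198.747877 / 101.365688 = 1.960702

Answer: Macaulay duration = 1.9607 years


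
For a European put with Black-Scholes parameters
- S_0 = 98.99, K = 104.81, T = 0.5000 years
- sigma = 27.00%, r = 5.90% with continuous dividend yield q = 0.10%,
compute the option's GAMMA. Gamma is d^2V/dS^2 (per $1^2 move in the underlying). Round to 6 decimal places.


d1 = -0.0518825315; d2 = -0.2428013624
phi(d1) = 0.3984057057; exp(-qT) = 0.9995001250; exp(-rT) = 0.9709308776
Gamma = exp(-qT) * phi(d1) / (S * sigma * sqrt(T)) = 0.9995001250 * 0.3984057057 / (98.9900 * 0.2700 * 0.7071067812) = 0.021070

Answer: Gamma = 0.021070


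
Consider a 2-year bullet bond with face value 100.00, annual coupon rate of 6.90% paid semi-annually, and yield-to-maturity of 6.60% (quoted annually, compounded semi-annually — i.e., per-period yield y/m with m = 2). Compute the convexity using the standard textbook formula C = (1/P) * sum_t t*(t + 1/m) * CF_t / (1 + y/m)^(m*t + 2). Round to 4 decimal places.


Coupon per period c = face * coupon_rate / m = 3.450000
Periods per year m = 2; per-period yield y/m = 0.033000
Number of cashflows N = 4
Cashflows (t years, CF_t, discount factor 1/(1+y/m)^(m*t), PV):
  t = 0.5000: CF_t = 3.450000, DF = 0.968054, PV = 3.339787
  t = 1.0000: CF_t = 3.450000, DF = 0.937129, PV = 3.233095
  t = 1.5000: CF_t = 3.450000, DF = 0.907192, PV = 3.129811
  t = 2.0000: CF_t = 103.450000, DF = 0.878211, PV = 90.850895
Price P = sum_t PV_t = 100.553588
Convexity numerator sum_t t*(t + 1/m) * CF_t / (1+y/m)^(m*t + 2):
  t = 0.5000: term = 1.564906
  t = 1.0000: term = 4.544740
  t = 1.5000: term = 8.799110
  t = 2.0000: term = 425.695021
Convexity = (1/P) * sum = 440.603776 / 100.553588 = 4.381781

Answer: Convexity = 4.3818


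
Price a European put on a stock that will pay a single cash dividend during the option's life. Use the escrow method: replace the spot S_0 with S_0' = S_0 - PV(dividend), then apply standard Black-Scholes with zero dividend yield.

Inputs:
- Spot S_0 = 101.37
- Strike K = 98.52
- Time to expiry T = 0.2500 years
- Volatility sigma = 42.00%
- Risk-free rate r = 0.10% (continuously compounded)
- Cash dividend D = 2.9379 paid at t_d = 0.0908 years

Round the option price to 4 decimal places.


Answer: Price = 8.2655

Derivation:
PV(D) = D * exp(-r * t_d) = 2.9379 * 0.99990920 = 2.93763325
S_0' = S_0 - PV(D) = 101.3700 - 2.93763325 = 98.43236675
d1 = (ln(S_0'/K) + (r + sigma^2/2)*T) / (sigma*sqrt(T)) = 0.10195289
d2 = d1 - sigma*sqrt(T) = -0.10804711
exp(-rT) = 0.99975003
N(-d1) = 0.45939703; N(-d2) = 0.54302084
P = K * exp(-rT) * N(-d2) - S_0' * N(-d1) = 98.5200 * 0.99975003 * 0.54302084 - 98.43236675 * 0.45939703 = 8.2655


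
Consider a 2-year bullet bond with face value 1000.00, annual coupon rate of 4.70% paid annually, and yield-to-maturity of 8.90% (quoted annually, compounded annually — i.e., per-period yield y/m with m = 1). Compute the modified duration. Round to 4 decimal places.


Answer: Modified duration = 1.7937

Derivation:
Coupon per period c = face * coupon_rate / m = 47.000000
Periods per year m = 1; per-period yield y/m = 0.089000
Number of cashflows N = 2
Cashflows (t years, CF_t, discount factor 1/(1+y/m)^(m*t), PV):
  t = 1.0000: CF_t = 47.000000, DF = 0.918274, PV = 43.158861
  t = 2.0000: CF_t = 1047.000000, DF = 0.843226, PV = 882.858133
Price P = sum_t PV_t = 926.016994
First compute Macaulay numerator sum_t t * PV_t:
  t * PV_t at t = 1.0000: 43.158861
  t * PV_t at t = 2.0000: 1765.716266
Macaulay duration D = 1808.875127 / 926.016994 = 1.953393
Modified duration = D / (1 + y/m) = 1.953393 / (1 + 0.089000) = 1.793749


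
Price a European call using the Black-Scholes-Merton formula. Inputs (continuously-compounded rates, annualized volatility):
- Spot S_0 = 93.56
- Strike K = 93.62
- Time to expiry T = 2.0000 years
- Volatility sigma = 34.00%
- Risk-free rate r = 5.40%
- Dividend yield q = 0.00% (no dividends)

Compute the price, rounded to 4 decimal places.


Answer: Price = 22.0433

Derivation:
d1 = (ln(S/K) + (r - q + 0.5*sigma^2) * T) / (sigma * sqrt(T)) = 0.46369339
d2 = d1 - sigma * sqrt(T) = -0.01713922
exp(-rT) = 0.89762760; exp(-qT) = 1.00000000
C = S_0 * exp(-qT) * N(d1) - K * exp(-rT) * N(d2)
N(d1) = 0.67856628; N(d2) = 0.49316278
C = 93.5600 * 1.00000000 * 0.67856628 - 93.6200 * 0.89762760 * 0.49316278 = 22.0433


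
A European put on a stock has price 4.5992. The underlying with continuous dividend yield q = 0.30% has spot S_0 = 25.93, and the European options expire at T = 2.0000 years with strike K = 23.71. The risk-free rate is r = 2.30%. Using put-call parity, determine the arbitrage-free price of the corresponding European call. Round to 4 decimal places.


Put-call parity: C - P = S_0 * exp(-qT) - K * exp(-rT).
S_0 * exp(-qT) = 25.9300 * 0.99401796 = 25.77488581
K * exp(-rT) = 23.7100 * 0.95504196 = 22.64404492
C = P + S*exp(-qT) - K*exp(-rT)
C = 4.5992 + 25.77488581 - 22.64404492 = 7.7300

Answer: Call price = 7.7300


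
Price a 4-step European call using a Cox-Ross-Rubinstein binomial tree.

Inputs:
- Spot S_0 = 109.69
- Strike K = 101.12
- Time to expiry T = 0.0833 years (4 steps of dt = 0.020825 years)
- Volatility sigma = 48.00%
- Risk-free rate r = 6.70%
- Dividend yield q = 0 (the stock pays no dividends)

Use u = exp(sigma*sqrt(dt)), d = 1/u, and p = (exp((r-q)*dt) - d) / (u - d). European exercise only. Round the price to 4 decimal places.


dt = T/N = 0.020825
u = exp(sigma*sqrt(dt)) = 1.071724; d = 1/u = 0.933076
p = (exp((r-q)*dt) - d) / (u - d) = 0.492760
Discount per step: exp(-r*dt) = 0.998606
Stock lattice S(k, i) with i counting down-moves:
  k=0: S(0,0) = 109.6900
  k=1: S(1,0) = 117.5574; S(1,1) = 102.3492
  k=2: S(2,0) = 125.9890; S(2,1) = 109.6900; S(2,2) = 95.4996
  k=3: S(3,0) = 135.0254; S(3,1) = 117.5574; S(3,2) = 102.3492; S(3,3) = 89.1084
  k=4: S(4,0) = 144.7099; S(4,1) = 125.9890; S(4,2) = 109.6900; S(4,3) = 95.4996; S(4,4) = 83.1450
Terminal payoffs V(N, i) = max(S_T - K, 0):
  V(4,0) = 43.589879; V(4,1) = 24.868994; V(4,2) = 8.570000; V(4,3) = 0.000000; V(4,4) = 0.000000
Backward induction: V(k, i) = exp(-r*dt) * [p * V(k+1, i) + (1-p) * V(k+1, i+1)].
  V(3,0) = exp(-r*dt) * [p*43.589879 + (1-p)*24.868994] = 34.046368
  V(3,1) = exp(-r*dt) * [p*24.868994 + (1-p)*8.570000] = 16.578351
  V(3,2) = exp(-r*dt) * [p*8.570000 + (1-p)*0.000000] = 4.217069
  V(3,3) = exp(-r*dt) * [p*0.000000 + (1-p)*0.000000] = 0.000000
  V(2,0) = exp(-r*dt) * [p*34.046368 + (1-p)*16.578351] = 25.150781
  V(2,1) = exp(-r*dt) * [p*16.578351 + (1-p)*4.217069] = 10.293846
  V(2,2) = exp(-r*dt) * [p*4.217069 + (1-p)*0.000000] = 2.075107
  V(1,0) = exp(-r*dt) * [p*25.150781 + (1-p)*10.293846] = 17.590195
  V(1,1) = exp(-r*dt) * [p*10.293846 + (1-p)*2.075107] = 6.116436
  V(0,0) = exp(-r*dt) * [p*17.590195 + (1-p)*6.116436] = 11.753839

Answer: Price = V(0,0) = 11.7538


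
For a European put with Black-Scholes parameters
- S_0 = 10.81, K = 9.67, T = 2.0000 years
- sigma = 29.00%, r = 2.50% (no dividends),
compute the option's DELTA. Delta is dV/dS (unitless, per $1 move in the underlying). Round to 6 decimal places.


d1 = 0.5987080972; d2 = 0.1885861641
phi(d1) = 0.3334827210; exp(-qT) = 1.0000000000; exp(-rT) = 0.9512294245
N(-d1) = 0.2746837783
Delta = -exp(-qT) * N(-d1) = -1.0000000000 * 0.2746837783 = -0.274684

Answer: Delta = -0.274684


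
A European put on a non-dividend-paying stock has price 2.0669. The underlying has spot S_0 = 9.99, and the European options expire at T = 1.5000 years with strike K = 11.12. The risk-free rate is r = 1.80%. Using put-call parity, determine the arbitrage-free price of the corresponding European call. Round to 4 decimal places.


Answer: Call price = 1.2331

Derivation:
Put-call parity: C - P = S_0 * exp(-qT) - K * exp(-rT).
S_0 * exp(-qT) = 9.9900 * 1.00000000 = 9.99000000
K * exp(-rT) = 11.1200 * 0.97336124 = 10.82377701
C = P + S*exp(-qT) - K*exp(-rT)
C = 2.0669 + 9.99000000 - 10.82377701 = 1.2331


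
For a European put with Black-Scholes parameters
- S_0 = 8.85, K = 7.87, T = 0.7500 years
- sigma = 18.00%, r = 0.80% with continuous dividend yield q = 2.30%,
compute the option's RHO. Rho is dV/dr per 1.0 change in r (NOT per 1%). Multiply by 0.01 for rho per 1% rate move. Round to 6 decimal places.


Answer: Rho = -1.603724

Derivation:
d1 = 0.7586343828; d2 = 0.6027498102
phi(d1) = 0.2991824782; exp(-qT) = 0.9828979294; exp(-rT) = 0.9940179641
N(-d2) = 0.2733375700
Rho = -K*T*exp(-rT)*N(-d2) = -7.8700 * 0.7500 * 0.9940179641 * 0.2733375700 = -1.603724


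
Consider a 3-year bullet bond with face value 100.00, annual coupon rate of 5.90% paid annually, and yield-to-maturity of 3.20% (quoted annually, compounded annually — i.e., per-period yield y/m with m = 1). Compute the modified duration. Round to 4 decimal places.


Answer: Modified duration = 2.7541

Derivation:
Coupon per period c = face * coupon_rate / m = 5.900000
Periods per year m = 1; per-period yield y/m = 0.032000
Number of cashflows N = 3
Cashflows (t years, CF_t, discount factor 1/(1+y/m)^(m*t), PV):
  t = 1.0000: CF_t = 5.900000, DF = 0.968992, PV = 5.717054
  t = 2.0000: CF_t = 5.900000, DF = 0.938946, PV = 5.539781
  t = 3.0000: CF_t = 105.900000, DF = 0.909831, PV = 96.351142
Price P = sum_t PV_t = 107.607978
First compute Macaulay numerator sum_t t * PV_t:
  t * PV_t at t = 1.0000: 5.717054
  t * PV_t at t = 2.0000: 11.079563
  t * PV_t at t = 3.0000: 289.053427
Macaulay duration D = 305.850044 / 107.607978 = 2.842262
Modified duration = D / (1 + y/m) = 2.842262 / (1 + 0.032000) = 2.754130


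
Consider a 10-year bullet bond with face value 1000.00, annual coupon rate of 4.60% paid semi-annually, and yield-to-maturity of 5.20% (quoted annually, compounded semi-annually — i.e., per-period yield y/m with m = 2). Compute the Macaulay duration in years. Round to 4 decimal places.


Coupon per period c = face * coupon_rate / m = 23.000000
Periods per year m = 2; per-period yield y/m = 0.026000
Number of cashflows N = 20
Cashflows (t years, CF_t, discount factor 1/(1+y/m)^(m*t), PV):
  t = 0.5000: CF_t = 23.000000, DF = 0.974659, PV = 22.417154
  t = 1.0000: CF_t = 23.000000, DF = 0.949960, PV = 21.849078
  t = 1.5000: CF_t = 23.000000, DF = 0.925887, PV = 21.295398
  t = 2.0000: CF_t = 23.000000, DF = 0.902424, PV = 20.755748
  t = 2.5000: CF_t = 23.000000, DF = 0.879555, PV = 20.229774
  t = 3.0000: CF_t = 23.000000, DF = 0.857266, PV = 19.717129
  t = 3.5000: CF_t = 23.000000, DF = 0.835542, PV = 19.217474
  t = 4.0000: CF_t = 23.000000, DF = 0.814369, PV = 18.730482
  t = 4.5000: CF_t = 23.000000, DF = 0.793732, PV = 18.255830
  t = 5.0000: CF_t = 23.000000, DF = 0.773618, PV = 17.793207
  t = 5.5000: CF_t = 23.000000, DF = 0.754013, PV = 17.342307
  t = 6.0000: CF_t = 23.000000, DF = 0.734906, PV = 16.902833
  t = 6.5000: CF_t = 23.000000, DF = 0.716282, PV = 16.474496
  t = 7.0000: CF_t = 23.000000, DF = 0.698131, PV = 16.057014
  t = 7.5000: CF_t = 23.000000, DF = 0.680440, PV = 15.650111
  t = 8.0000: CF_t = 23.000000, DF = 0.663197, PV = 15.253520
  t = 8.5000: CF_t = 23.000000, DF = 0.646390, PV = 14.866978
  t = 9.0000: CF_t = 23.000000, DF = 0.630010, PV = 14.490232
  t = 9.5000: CF_t = 23.000000, DF = 0.614045, PV = 14.123033
  t = 10.0000: CF_t = 1023.000000, DF = 0.598484, PV = 612.249470
Price P = sum_t PV_t = 953.671269
Macaulay numerator sum_t t * PV_t:
  t * PV_t at t = 0.5000: 11.208577
  t * PV_t at t = 1.0000: 21.849078
  t * PV_t at t = 1.5000: 31.943096
  t * PV_t at t = 2.0000: 41.511496
  t * PV_t at t = 2.5000: 50.574435
  t * PV_t at t = 3.0000: 59.151386
  t * PV_t at t = 3.5000: 67.261160
  t * PV_t at t = 4.0000: 74.921927
  t * PV_t at t = 4.5000: 82.151236
  t * PV_t at t = 5.0000: 88.966034
  t * PV_t at t = 5.5000: 95.382688
  t * PV_t at t = 6.0000: 101.416999
  t * PV_t at t = 6.5000: 107.084226
  t * PV_t at t = 7.0000: 112.399098
  t * PV_t at t = 7.5000: 117.375833
  t * PV_t at t = 8.0000: 122.028157
  t * PV_t at t = 8.5000: 126.369314
  t * PV_t at t = 9.0000: 130.412089
  t * PV_t at t = 9.5000: 134.168816
  t * PV_t at t = 10.0000: 6122.494705
Macaulay duration D = (sum_t t * PV_t) / P = 7698.670352 / 953.671269 = 8.072667

Answer: Macaulay duration = 8.0727 years


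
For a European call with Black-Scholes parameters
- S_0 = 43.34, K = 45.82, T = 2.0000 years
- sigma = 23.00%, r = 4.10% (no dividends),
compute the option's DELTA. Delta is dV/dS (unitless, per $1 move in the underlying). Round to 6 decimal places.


Answer: Delta = 0.596253

Derivation:
d1 = 0.2436607546; d2 = -0.0816083647
phi(d1) = 0.3872736171; exp(-qT) = 1.0000000000; exp(-rT) = 0.9212719587
N(d1) = 0.5962532147
Delta = exp(-qT) * N(d1) = 1.0000000000 * 0.5962532147 = 0.596253


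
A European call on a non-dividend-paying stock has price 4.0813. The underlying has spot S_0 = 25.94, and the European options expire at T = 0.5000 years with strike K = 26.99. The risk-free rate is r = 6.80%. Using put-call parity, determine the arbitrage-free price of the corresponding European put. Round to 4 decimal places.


Answer: Put price = 4.2291

Derivation:
Put-call parity: C - P = S_0 * exp(-qT) - K * exp(-rT).
S_0 * exp(-qT) = 25.9400 * 1.00000000 = 25.94000000
K * exp(-rT) = 26.9900 * 0.96657150 = 26.08776491
P = C - S*exp(-qT) + K*exp(-rT)
P = 4.0813 - 25.94000000 + 26.08776491 = 4.2291


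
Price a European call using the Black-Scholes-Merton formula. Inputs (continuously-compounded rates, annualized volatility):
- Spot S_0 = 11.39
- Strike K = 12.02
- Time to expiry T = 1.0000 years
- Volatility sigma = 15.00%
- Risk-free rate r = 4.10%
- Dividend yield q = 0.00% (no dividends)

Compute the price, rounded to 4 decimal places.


d1 = (ln(S/K) + (r - q + 0.5*sigma^2) * T) / (sigma * sqrt(T)) = -0.01057434
d2 = d1 - sigma * sqrt(T) = -0.16057434
exp(-rT) = 0.95982913; exp(-qT) = 1.00000000
C = S_0 * exp(-qT) * N(d1) - K * exp(-rT) * N(d2)
N(d1) = 0.49578153; N(d2) = 0.43621433
C = 11.3900 * 1.00000000 * 0.49578153 - 12.0200 * 0.95982913 * 0.43621433 = 0.6143

Answer: Price = 0.6143


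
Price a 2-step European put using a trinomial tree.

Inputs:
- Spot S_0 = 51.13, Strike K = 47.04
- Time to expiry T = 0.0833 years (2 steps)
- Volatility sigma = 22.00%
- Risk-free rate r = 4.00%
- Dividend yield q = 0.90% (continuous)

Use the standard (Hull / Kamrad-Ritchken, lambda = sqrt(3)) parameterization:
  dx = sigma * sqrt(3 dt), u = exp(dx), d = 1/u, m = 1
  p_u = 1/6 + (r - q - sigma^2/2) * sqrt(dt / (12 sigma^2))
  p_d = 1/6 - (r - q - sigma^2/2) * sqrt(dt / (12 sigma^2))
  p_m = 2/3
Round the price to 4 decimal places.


Answer: Price = V(0,0) = 0.0887

Derivation:
dt = T/N = 0.041650; dx = sigma*sqrt(3*dt) = 0.077766
u = exp(dx) = 1.080870; d = 1/u = 0.925181
p_u = 0.168488, p_m = 0.666667, p_d = 0.164846
Discount per step: exp(-r*dt) = 0.998335
Stock lattice S(k, j) with j the centered position index:
  k=0: S(0,+0) = 51.1300
  k=1: S(1,-1) = 47.3045; S(1,+0) = 51.1300; S(1,+1) = 55.2649
  k=2: S(2,-2) = 43.7652; S(2,-1) = 47.3045; S(2,+0) = 51.1300; S(2,+1) = 55.2649; S(2,+2) = 59.7341
Terminal payoffs V(N, j) = max(K - S_T, 0):
  V(2,-2) = 3.274798; V(2,-1) = 0.000000; V(2,+0) = 0.000000; V(2,+1) = 0.000000; V(2,+2) = 0.000000
Backward induction: V(k, j) = exp(-r*dt) * [p_u * V(k+1, j+1) + p_m * V(k+1, j) + p_d * V(k+1, j-1)]
  V(1,-1) = exp(-r*dt) * [p_u*0.000000 + p_m*0.000000 + p_d*3.274798] = 0.538938
  V(1,+0) = exp(-r*dt) * [p_u*0.000000 + p_m*0.000000 + p_d*0.000000] = 0.000000
  V(1,+1) = exp(-r*dt) * [p_u*0.000000 + p_m*0.000000 + p_d*0.000000] = 0.000000
  V(0,+0) = exp(-r*dt) * [p_u*0.000000 + p_m*0.000000 + p_d*0.538938] = 0.088694


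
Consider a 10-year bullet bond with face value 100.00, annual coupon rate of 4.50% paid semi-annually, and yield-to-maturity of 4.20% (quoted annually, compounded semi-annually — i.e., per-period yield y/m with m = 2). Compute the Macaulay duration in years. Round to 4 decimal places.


Coupon per period c = face * coupon_rate / m = 2.250000
Periods per year m = 2; per-period yield y/m = 0.021000
Number of cashflows N = 20
Cashflows (t years, CF_t, discount factor 1/(1+y/m)^(m*t), PV):
  t = 0.5000: CF_t = 2.250000, DF = 0.979432, PV = 2.203722
  t = 1.0000: CF_t = 2.250000, DF = 0.959287, PV = 2.158396
  t = 1.5000: CF_t = 2.250000, DF = 0.939556, PV = 2.114002
  t = 2.0000: CF_t = 2.250000, DF = 0.920231, PV = 2.070521
  t = 2.5000: CF_t = 2.250000, DF = 0.901304, PV = 2.027934
  t = 3.0000: CF_t = 2.250000, DF = 0.882766, PV = 1.986223
  t = 3.5000: CF_t = 2.250000, DF = 0.864609, PV = 1.945370
  t = 4.0000: CF_t = 2.250000, DF = 0.846826, PV = 1.905358
  t = 4.5000: CF_t = 2.250000, DF = 0.829408, PV = 1.866168
  t = 5.0000: CF_t = 2.250000, DF = 0.812349, PV = 1.827785
  t = 5.5000: CF_t = 2.250000, DF = 0.795640, PV = 1.790191
  t = 6.0000: CF_t = 2.250000, DF = 0.779276, PV = 1.753370
  t = 6.5000: CF_t = 2.250000, DF = 0.763247, PV = 1.717307
  t = 7.0000: CF_t = 2.250000, DF = 0.747549, PV = 1.681985
  t = 7.5000: CF_t = 2.250000, DF = 0.732173, PV = 1.647390
  t = 8.0000: CF_t = 2.250000, DF = 0.717114, PV = 1.613506
  t = 8.5000: CF_t = 2.250000, DF = 0.702364, PV = 1.580320
  t = 9.0000: CF_t = 2.250000, DF = 0.687918, PV = 1.547815
  t = 9.5000: CF_t = 2.250000, DF = 0.673769, PV = 1.515980
  t = 10.0000: CF_t = 102.250000, DF = 0.659911, PV = 67.475867
Price P = sum_t PV_t = 102.429209
Macaulay numerator sum_t t * PV_t:
  t * PV_t at t = 0.5000: 1.101861
  t * PV_t at t = 1.0000: 2.158396
  t * PV_t at t = 1.5000: 3.171002
  t * PV_t at t = 2.0000: 4.141041
  t * PV_t at t = 2.5000: 5.069835
  t * PV_t at t = 3.0000: 5.958670
  t * PV_t at t = 3.5000: 6.808797
  t * PV_t at t = 4.0000: 7.621432
  t * PV_t at t = 4.5000: 8.397758
  t * PV_t at t = 5.0000: 9.138925
  t * PV_t at t = 5.5000: 9.846050
  t * PV_t at t = 6.0000: 10.520221
  t * PV_t at t = 6.5000: 11.162494
  t * PV_t at t = 7.0000: 11.773895
  t * PV_t at t = 7.5000: 12.355424
  t * PV_t at t = 8.0000: 12.908050
  t * PV_t at t = 8.5000: 13.432716
  t * PV_t at t = 9.0000: 13.930339
  t * PV_t at t = 9.5000: 14.401808
  t * PV_t at t = 10.0000: 674.758672
Macaulay duration D = (sum_t t * PV_t) / P = 838.657385 / 102.429209 = 8.187678

Answer: Macaulay duration = 8.1877 years


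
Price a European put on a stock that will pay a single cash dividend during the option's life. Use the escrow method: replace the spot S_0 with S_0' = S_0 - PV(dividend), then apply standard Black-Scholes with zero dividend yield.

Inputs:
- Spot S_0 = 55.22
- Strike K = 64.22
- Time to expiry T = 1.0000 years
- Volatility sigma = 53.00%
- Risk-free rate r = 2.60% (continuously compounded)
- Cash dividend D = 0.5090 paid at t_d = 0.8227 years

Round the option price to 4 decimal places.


PV(D) = D * exp(-r * t_d) = 0.5090 * 0.97883695 = 0.49822801
S_0' = S_0 - PV(D) = 55.2200 - 0.49822801 = 54.72177199
d1 = (ln(S_0'/K) + (r + sigma^2/2)*T) / (sigma*sqrt(T)) = 0.01206975
d2 = d1 - sigma*sqrt(T) = -0.51793025
exp(-rT) = 0.97433509
N(-d1) = 0.49518498; N(-d2) = 0.69774653
P = K * exp(-rT) * N(-d2) - S_0' * N(-d1) = 64.2200 * 0.97433509 * 0.69774653 - 54.72177199 * 0.49518498 = 16.5619

Answer: Price = 16.5619


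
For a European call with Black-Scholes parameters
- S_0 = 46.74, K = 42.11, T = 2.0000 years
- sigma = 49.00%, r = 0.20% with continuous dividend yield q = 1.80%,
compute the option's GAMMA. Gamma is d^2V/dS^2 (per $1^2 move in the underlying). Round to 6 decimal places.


Answer: Gamma = 0.010733

Derivation:
d1 = 0.4508384215; d2 = -0.2421262241
phi(d1) = 0.3603908384; exp(-qT) = 0.9646402935; exp(-rT) = 0.9960079893
Gamma = exp(-qT) * phi(d1) / (S * sigma * sqrt(T)) = 0.9646402935 * 0.3603908384 / (46.7400 * 0.4900 * 1.4142135624) = 0.010733


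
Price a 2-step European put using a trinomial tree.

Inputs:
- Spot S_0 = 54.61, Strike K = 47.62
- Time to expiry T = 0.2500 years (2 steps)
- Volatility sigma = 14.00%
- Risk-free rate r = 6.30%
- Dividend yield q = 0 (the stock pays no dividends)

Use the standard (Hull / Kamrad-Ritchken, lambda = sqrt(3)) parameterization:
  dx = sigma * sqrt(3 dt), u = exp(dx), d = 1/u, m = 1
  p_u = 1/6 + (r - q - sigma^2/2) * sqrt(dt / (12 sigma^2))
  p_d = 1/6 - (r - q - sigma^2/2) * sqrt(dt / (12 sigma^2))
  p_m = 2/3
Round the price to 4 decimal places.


dt = T/N = 0.125000; dx = sigma*sqrt(3*dt) = 0.085732
u = exp(dx) = 1.089514; d = 1/u = 0.917840
p_u = 0.205450, p_m = 0.666667, p_d = 0.127883
Discount per step: exp(-r*dt) = 0.992156
Stock lattice S(k, j) with j the centered position index:
  k=0: S(0,+0) = 54.6100
  k=1: S(1,-1) = 50.1232; S(1,+0) = 54.6100; S(1,+1) = 59.4984
  k=2: S(2,-2) = 46.0051; S(2,-1) = 50.1232; S(2,+0) = 54.6100; S(2,+1) = 59.4984; S(2,+2) = 64.8243
Terminal payoffs V(N, j) = max(K - S_T, 0):
  V(2,-2) = 1.614878; V(2,-1) = 0.000000; V(2,+0) = 0.000000; V(2,+1) = 0.000000; V(2,+2) = 0.000000
Backward induction: V(k, j) = exp(-r*dt) * [p_u * V(k+1, j+1) + p_m * V(k+1, j) + p_d * V(k+1, j-1)]
  V(1,-1) = exp(-r*dt) * [p_u*0.000000 + p_m*0.000000 + p_d*1.614878] = 0.204896
  V(1,+0) = exp(-r*dt) * [p_u*0.000000 + p_m*0.000000 + p_d*0.000000] = 0.000000
  V(1,+1) = exp(-r*dt) * [p_u*0.000000 + p_m*0.000000 + p_d*0.000000] = 0.000000
  V(0,+0) = exp(-r*dt) * [p_u*0.000000 + p_m*0.000000 + p_d*0.204896] = 0.025997

Answer: Price = V(0,0) = 0.0260
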